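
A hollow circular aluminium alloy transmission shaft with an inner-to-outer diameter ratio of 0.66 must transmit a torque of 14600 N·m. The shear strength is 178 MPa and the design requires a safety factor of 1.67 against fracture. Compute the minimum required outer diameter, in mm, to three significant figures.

d_o = 95.1 mm

τ_allow = 178/1.67 = 106.6 MPa.
For a hollow shaft τ = 16T/[πd_o³(1−k⁴)] with k = 0.66, so 1−k⁴ = 0.8103.
d_o³ = 16T/[π τ_allow (1−k⁴)] = 16×1.4600×10^7/(π×106.6×0.8103) = 861000 mm³.
d_o = 95.13 mm.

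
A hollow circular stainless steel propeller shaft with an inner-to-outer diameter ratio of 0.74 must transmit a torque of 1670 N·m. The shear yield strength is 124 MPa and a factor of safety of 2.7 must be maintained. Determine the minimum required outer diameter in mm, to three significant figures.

τ_allow = 124/2.7 = 45.93 MPa.
For a hollow shaft τ = 16T/[πd_o³(1−k⁴)] with k = 0.74, so 1−k⁴ = 0.7001.
d_o³ = 16T/[π τ_allow (1−k⁴)] = 16×1670000/(π×45.93×0.7001) = 264500 mm³.
d_o = 64.19 mm.

d_o = 64.2 mm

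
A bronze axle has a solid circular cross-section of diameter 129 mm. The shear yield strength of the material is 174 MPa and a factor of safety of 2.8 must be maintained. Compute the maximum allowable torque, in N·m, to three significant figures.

τ_allow = 174/2.8 = 62.14 MPa.
For a solid shaft T_allow = τ_allow·πd³/16; πd³/16 = π×129³/16 = 421500 mm³.
T_allow = 62.14×421500 = 2.619×10^7 N·mm = 26190 N·m.

T_allow = 26200 N·m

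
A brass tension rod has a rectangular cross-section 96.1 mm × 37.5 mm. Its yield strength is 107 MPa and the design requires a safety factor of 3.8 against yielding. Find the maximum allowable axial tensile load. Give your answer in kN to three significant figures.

σ_allow = 107/3.8 = 28.16 MPa.
A = 96.1×37.5 = 3604 mm².
F_allow = σ_allow × A = 28.16×3604 = 101500 N.

F_allow = 101 kN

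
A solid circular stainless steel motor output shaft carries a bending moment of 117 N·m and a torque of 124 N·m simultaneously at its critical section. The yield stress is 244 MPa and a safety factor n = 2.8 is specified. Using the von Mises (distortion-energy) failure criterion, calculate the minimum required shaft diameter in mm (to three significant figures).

σ_allow = σ_y/n = 244/2.8 = 87.14 MPa.
For a solid shaft σ_b = 32M/(πd³) and τ = 16T/(πd³), so the von Mises stress is σ' = (16/πd³)·√(4M²+3T²).
√(4M²+3T²) = √(4×(117000)² + 3×(124000)²) = 317600 N·mm.
d³ = 16×317600/(π×87.14) = 18560 mm³.
d = 26.48 mm.

d = 26.5 mm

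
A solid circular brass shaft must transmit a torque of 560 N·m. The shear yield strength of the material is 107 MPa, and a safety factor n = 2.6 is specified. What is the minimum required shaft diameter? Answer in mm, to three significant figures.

Allowable shear stress τ_allow = 107/2.6 = 41.15 MPa.
For a solid shaft τ = 16T/(πd³), so d³ = 16T/(π τ_allow) = 16×560000/(π×41.15) = 69300 mm³.
d = (69300)^(1/3) = 41.08 mm.

d = 41.1 mm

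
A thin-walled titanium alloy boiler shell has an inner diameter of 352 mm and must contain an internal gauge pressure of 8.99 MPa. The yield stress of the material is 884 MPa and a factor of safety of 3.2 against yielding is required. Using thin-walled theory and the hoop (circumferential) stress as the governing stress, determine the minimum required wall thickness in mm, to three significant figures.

σ_allow = 884/3.2 = 276.2 MPa.
Hoop stress σ_h = pD/(2t), so t = pD/(2σ_allow) = 8.99×352/(2×276.2) = 5.728 mm.

t = 5.73 mm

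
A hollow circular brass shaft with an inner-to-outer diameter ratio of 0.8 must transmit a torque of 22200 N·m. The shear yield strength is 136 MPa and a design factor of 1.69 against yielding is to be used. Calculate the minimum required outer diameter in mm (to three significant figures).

d_o = 134 mm

τ_allow = 136/1.69 = 80.47 MPa.
For a hollow shaft τ = 16T/[πd_o³(1−k⁴)] with k = 0.8, so 1−k⁴ = 0.5904.
d_o³ = 16T/[π τ_allow (1−k⁴)] = 16×2.2200×10^7/(π×80.47×0.5904) = 2.380×10^6 mm³.
d_o = 133.5 mm.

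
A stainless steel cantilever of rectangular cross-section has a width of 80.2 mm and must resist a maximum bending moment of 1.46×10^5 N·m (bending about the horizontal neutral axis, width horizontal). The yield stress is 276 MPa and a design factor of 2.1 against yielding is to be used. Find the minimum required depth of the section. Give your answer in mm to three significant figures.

h = 288 mm

σ_allow = 276/2.1 = 131.4 MPa.
For a rectangular section σ = 6M/(bh²), so h² = 6M/(b σ_allow) = 6×1.4600×10^8/(80.2×131.4) = 83110 mm².
h = 288.3 mm.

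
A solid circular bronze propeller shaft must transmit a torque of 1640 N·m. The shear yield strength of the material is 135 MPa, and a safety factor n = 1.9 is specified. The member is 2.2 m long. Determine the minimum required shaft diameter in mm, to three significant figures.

Allowable shear stress τ_allow = 135/1.9 = 71.05 MPa.
For a solid shaft τ = 16T/(πd³), so d³ = 16T/(π τ_allow) = 16×1640000/(π×71.05) = 117600 mm³.
d = (117600)^(1/3) = 48.99 mm.

d = 49.0 mm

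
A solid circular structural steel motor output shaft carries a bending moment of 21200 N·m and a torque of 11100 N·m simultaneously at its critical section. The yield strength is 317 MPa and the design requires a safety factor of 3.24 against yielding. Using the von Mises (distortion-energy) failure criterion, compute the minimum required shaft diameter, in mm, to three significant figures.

d = 134 mm

σ_allow = σ_y/n = 317/3.24 = 97.84 MPa.
For a solid shaft σ_b = 32M/(πd³) and τ = 16T/(πd³), so the von Mises stress is σ' = (16/πd³)·√(4M²+3T²).
√(4M²+3T²) = √(4×(2.120×10^7)² + 3×(1.110×10^7)²) = 4.656×10^7 N·mm.
d³ = 16×4.656×10^7/(π×97.84) = 2.423×10^6 mm³.
d = 134.3 mm.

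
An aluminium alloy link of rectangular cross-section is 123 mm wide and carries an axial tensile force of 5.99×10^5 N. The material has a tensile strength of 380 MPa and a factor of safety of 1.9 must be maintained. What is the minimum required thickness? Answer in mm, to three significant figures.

t = 24.3 mm

σ_allow = 380/1.9 = 200.0 MPa.
Required area A = F/σ_allow = 599000/200.0 = 2995 mm².
t = A/w = 2995/123 = 24.35 mm.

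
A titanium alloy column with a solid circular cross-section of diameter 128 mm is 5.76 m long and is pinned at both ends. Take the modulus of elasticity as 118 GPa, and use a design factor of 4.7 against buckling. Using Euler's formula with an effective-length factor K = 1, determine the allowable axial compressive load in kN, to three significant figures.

P_allow = 98.4 kN

I = πd⁴/64 = π×128⁴/64 = 1.318×10^7 mm⁴.
Effective length L_e = KL = 1×5.76 m = 5760 mm.
Euler critical load P_cr = π²EI/L_e² = π²×118000×1.318×10^7/5760² = 462500 N.
P_allow = P_cr/n = 462500/4.7 = 98410 N.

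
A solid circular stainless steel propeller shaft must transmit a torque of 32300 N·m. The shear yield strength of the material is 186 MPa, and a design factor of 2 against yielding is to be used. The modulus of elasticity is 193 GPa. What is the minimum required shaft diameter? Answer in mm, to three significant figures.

d = 121 mm

Allowable shear stress τ_allow = 186/2 = 93.00 MPa.
For a solid shaft τ = 16T/(πd³), so d³ = 16T/(π τ_allow) = 16×3.2300×10^7/(π×93.00) = 1.769×10^6 mm³.
d = (1.769×10^6)^(1/3) = 120.9 mm.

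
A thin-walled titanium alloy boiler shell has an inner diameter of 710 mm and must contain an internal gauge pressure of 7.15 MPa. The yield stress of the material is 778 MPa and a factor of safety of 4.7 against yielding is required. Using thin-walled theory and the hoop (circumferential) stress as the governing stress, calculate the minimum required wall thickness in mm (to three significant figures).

σ_allow = 778/4.7 = 165.5 MPa.
Hoop stress σ_h = pD/(2t), so t = pD/(2σ_allow) = 7.15×710/(2×165.5) = 15.33 mm.

t = 15.3 mm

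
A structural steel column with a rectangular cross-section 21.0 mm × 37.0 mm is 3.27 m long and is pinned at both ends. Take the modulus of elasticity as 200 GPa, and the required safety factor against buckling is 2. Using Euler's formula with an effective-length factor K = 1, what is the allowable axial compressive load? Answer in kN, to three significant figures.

Buckling occurs about the weak axis: I_min = h·b³/12 = 37.0×21.0³/12 = 28550 mm⁴ (b = 21.0 mm is the smaller dimension).
Effective length L_e = KL = 1×3.27 m = 3270 mm.
Euler critical load P_cr = π²EI/L_e² = π²×200000×28550/3270² = 5271 N.
P_allow = P_cr/n = 5271/2 = 2636 N.

P_allow = 2.64 kN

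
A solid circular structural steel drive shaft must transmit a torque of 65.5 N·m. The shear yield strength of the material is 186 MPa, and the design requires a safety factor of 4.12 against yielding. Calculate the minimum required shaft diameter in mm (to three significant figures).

Allowable shear stress τ_allow = 186/4.12 = 45.15 MPa.
For a solid shaft τ = 16T/(πd³), so d³ = 16T/(π τ_allow) = 16×65500/(π×45.15) = 7389 mm³.
d = (7389)^(1/3) = 19.48 mm.

d = 19.5 mm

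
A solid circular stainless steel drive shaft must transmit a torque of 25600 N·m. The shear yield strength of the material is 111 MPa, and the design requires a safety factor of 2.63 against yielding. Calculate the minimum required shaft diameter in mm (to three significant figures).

d = 146 mm

Allowable shear stress τ_allow = 111/2.63 = 42.21 MPa.
For a solid shaft τ = 16T/(πd³), so d³ = 16T/(π τ_allow) = 16×2.5600×10^7/(π×42.21) = 3.089×10^6 mm³.
d = (3.089×10^6)^(1/3) = 145.6 mm.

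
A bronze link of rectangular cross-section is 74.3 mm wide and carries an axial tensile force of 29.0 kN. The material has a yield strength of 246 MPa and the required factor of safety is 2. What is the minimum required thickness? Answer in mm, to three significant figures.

σ_allow = 246/2 = 123.0 MPa.
Required area A = F/σ_allow = 29000/123.0 = 235.8 mm².
t = A/w = 235.8/74.3 = 3.173 mm.

t = 3.17 mm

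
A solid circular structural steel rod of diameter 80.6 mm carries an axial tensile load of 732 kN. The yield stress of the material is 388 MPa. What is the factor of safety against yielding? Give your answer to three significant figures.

A = πd²/4 = 5102 mm².
σ = F/A = 732000/5102 = 143.5 MPa.
n = 388/143.5 = 2.704.

n = 2.70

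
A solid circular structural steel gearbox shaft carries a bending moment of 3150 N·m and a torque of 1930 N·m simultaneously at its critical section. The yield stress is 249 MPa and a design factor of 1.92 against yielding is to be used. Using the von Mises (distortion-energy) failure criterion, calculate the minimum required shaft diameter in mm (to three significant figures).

σ_allow = σ_y/n = 249/1.92 = 129.7 MPa.
For a solid shaft σ_b = 32M/(πd³) and τ = 16T/(πd³), so the von Mises stress is σ' = (16/πd³)·√(4M²+3T²).
√(4M²+3T²) = √(4×(3.150×10^6)² + 3×(1.930×10^6)²) = 7.132×10^6 N·mm.
d³ = 16×7.132×10^6/(π×129.7) = 280100 mm³.
d = 65.43 mm.

d = 65.4 mm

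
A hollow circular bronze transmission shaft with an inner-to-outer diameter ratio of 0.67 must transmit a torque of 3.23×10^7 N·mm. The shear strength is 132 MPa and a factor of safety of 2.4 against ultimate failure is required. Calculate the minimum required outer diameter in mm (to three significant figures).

τ_allow = 132/2.4 = 55.00 MPa.
For a hollow shaft τ = 16T/[πd_o³(1−k⁴)] with k = 0.67, so 1−k⁴ = 0.7985.
d_o³ = 16T/[π τ_allow (1−k⁴)] = 16×3.2300×10^7/(π×55.00×0.7985) = 3.746×10^6 mm³.
d_o = 155.3 mm.

d_o = 155 mm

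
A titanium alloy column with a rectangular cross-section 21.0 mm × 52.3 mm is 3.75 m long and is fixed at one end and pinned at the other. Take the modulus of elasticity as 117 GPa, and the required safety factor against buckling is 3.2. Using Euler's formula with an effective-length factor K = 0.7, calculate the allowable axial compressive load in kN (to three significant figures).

P_allow = 2.11 kN

Buckling occurs about the weak axis: I_min = h·b³/12 = 52.3×21.0³/12 = 40360 mm⁴ (b = 21.0 mm is the smaller dimension).
Effective length L_e = KL = 0.7×3.75 m = 2625 mm.
Euler critical load P_cr = π²EI/L_e² = π²×117000×40360/2625² = 6764 N.
P_allow = P_cr/n = 6764/3.2 = 2114 N.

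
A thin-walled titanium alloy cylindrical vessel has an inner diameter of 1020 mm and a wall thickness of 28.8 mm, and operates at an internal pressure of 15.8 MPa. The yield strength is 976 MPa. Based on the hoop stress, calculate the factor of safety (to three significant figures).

n = 3.49

σ_h = pD/(2t) = 15.8×1020/(2×28.8) = 279.8 MPa.
n = 976/279.8 = 3.488.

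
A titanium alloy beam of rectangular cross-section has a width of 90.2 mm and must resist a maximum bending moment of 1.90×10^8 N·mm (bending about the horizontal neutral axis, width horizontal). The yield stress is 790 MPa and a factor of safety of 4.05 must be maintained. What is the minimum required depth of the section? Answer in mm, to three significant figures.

h = 255 mm

σ_allow = 790/4.05 = 195.1 MPa.
For a rectangular section σ = 6M/(bh²), so h² = 6M/(b σ_allow) = 6×1.9000×10^8/(90.2×195.1) = 64790 mm².
h = 254.5 mm.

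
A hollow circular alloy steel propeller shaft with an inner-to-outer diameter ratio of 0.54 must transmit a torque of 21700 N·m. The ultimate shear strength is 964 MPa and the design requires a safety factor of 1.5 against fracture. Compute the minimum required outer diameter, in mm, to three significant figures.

d_o = 57.3 mm

τ_allow = 964/1.5 = 642.7 MPa.
For a hollow shaft τ = 16T/[πd_o³(1−k⁴)] with k = 0.54, so 1−k⁴ = 0.9150.
d_o³ = 16T/[π τ_allow (1−k⁴)] = 16×2.1700×10^7/(π×642.7×0.9150) = 187900 mm³.
d_o = 57.28 mm.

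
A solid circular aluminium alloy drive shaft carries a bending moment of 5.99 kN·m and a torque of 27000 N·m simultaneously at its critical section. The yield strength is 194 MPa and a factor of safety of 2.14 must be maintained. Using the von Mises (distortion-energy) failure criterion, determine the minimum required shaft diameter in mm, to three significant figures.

σ_allow = σ_y/n = 194/2.14 = 90.65 MPa.
For a solid shaft σ_b = 32M/(πd³) and τ = 16T/(πd³), so the von Mises stress is σ' = (16/πd³)·√(4M²+3T²).
√(4M²+3T²) = √(4×(5.990×10^6)² + 3×(2.700×10^7)²) = 4.828×10^7 N·mm.
d³ = 16×4.828×10^7/(π×90.65) = 2.712×10^6 mm³.
d = 139.5 mm.

d = 139 mm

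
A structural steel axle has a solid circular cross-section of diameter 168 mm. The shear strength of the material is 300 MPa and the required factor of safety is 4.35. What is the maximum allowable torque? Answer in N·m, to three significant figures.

τ_allow = 300/4.35 = 68.97 MPa.
For a solid shaft T_allow = τ_allow·πd³/16; πd³/16 = π×168³/16 = 931000 mm³.
T_allow = 68.97×931000 = 6.421×10^7 N·mm = 64210 N·m.

T_allow = 64200 N·m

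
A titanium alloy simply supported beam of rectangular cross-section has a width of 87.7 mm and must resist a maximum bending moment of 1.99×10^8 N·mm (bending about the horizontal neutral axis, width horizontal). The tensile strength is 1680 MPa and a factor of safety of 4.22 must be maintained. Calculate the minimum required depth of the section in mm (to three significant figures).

σ_allow = 1680/4.22 = 398.1 MPa.
For a rectangular section σ = 6M/(bh²), so h² = 6M/(b σ_allow) = 6×1.9900×10^8/(87.7×398.1) = 34200 mm².
h = 184.9 mm.

h = 185 mm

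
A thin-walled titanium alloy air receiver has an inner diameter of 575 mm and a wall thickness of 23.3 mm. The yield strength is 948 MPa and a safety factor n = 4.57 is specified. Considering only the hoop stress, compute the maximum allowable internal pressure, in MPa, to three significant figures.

p_allow = 16.8 MPa

σ_allow = 948/4.57 = 207.4 MPa.
σ_h = pD/(2t) → p_allow = 2σ_allow t/D = 2×207.4×23.3/575 = 16.81 MPa.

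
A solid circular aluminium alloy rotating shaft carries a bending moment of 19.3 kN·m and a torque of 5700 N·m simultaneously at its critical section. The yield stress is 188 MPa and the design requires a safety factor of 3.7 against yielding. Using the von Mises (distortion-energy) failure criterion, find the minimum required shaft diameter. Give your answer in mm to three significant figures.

d = 159 mm

σ_allow = σ_y/n = 188/3.7 = 50.81 MPa.
For a solid shaft σ_b = 32M/(πd³) and τ = 16T/(πd³), so the von Mises stress is σ' = (16/πd³)·√(4M²+3T²).
√(4M²+3T²) = √(4×(1.930×10^7)² + 3×(5.700×10^6)²) = 3.984×10^7 N·mm.
d³ = 16×3.984×10^7/(π×50.81) = 3.994×10^6 mm³.
d = 158.7 mm.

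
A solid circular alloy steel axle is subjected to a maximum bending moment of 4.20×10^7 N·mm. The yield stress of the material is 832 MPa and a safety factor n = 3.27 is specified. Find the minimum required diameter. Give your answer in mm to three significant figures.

d = 119 mm

σ_allow = 832/3.27 = 254.4 MPa.
For a solid circular section σ = 32M/(πd³), so d³ = 32M/(π σ_allow) = 32×4.2000×10^7/(π×254.4) = 1.681×10^6 mm³.
d = 118.9 mm.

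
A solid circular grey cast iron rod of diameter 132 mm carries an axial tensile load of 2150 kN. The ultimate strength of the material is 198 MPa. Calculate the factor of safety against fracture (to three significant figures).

n = 1.26

A = πd²/4 = 13680 mm².
σ = F/A = 2150000/13680 = 157.1 MPa.
n = 198/157.1 = 1.260.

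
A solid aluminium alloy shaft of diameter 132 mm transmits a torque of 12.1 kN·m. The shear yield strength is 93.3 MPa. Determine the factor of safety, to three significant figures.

τ = 16T/(πd³) = 16×1.2100×10^7/(π×132³) = 26.79 MPa.
n = τ_limit/τ = 93.3/26.79 = 3.482.

n = 3.48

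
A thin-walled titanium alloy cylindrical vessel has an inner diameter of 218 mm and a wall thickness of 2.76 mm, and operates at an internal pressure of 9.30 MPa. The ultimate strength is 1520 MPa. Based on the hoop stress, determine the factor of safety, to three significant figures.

n = 4.14

σ_h = pD/(2t) = 9.30×218/(2×2.76) = 367.3 MPa.
n = 1520/367.3 = 4.139.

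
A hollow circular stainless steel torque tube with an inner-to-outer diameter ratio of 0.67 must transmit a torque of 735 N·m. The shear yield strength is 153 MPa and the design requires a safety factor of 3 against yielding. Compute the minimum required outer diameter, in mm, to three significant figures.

τ_allow = 153/3 = 51.00 MPa.
For a hollow shaft τ = 16T/[πd_o³(1−k⁴)] with k = 0.67, so 1−k⁴ = 0.7985.
d_o³ = 16T/[π τ_allow (1−k⁴)] = 16×735000/(π×51.00×0.7985) = 91920 mm³.
d_o = 45.13 mm.

d_o = 45.1 mm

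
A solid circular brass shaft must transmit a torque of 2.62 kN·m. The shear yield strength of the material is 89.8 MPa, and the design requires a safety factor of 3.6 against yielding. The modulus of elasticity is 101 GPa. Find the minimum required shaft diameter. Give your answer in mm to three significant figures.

Allowable shear stress τ_allow = 89.8/3.6 = 24.94 MPa.
For a solid shaft τ = 16T/(πd³), so d³ = 16T/(π τ_allow) = 16×2620000/(π×24.94) = 534900 mm³.
d = (534900)^(1/3) = 81.18 mm.

d = 81.2 mm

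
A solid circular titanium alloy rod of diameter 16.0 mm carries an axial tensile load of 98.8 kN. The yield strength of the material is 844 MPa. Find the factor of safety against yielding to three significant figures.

n = 1.72

A = πd²/4 = 201.1 mm².
σ = F/A = 98800/201.1 = 491.4 MPa.
n = 844/491.4 = 1.718.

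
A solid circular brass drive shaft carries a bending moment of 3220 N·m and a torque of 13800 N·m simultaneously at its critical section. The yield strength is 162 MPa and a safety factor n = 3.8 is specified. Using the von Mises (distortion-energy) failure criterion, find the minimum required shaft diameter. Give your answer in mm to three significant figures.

d = 144 mm

σ_allow = σ_y/n = 162/3.8 = 42.63 MPa.
For a solid shaft σ_b = 32M/(πd³) and τ = 16T/(πd³), so the von Mises stress is σ' = (16/πd³)·√(4M²+3T²).
√(4M²+3T²) = √(4×(3.220×10^6)² + 3×(1.380×10^7)²) = 2.475×10^7 N·mm.
d³ = 16×2.475×10^7/(π×42.63) = 2.957×10^6 mm³.
d = 143.5 mm.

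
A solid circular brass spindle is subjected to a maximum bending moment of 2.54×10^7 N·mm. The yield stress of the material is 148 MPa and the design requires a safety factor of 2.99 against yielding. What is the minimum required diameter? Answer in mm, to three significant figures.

d = 174 mm

σ_allow = 148/2.99 = 49.50 MPa.
For a solid circular section σ = 32M/(πd³), so d³ = 32M/(π σ_allow) = 32×2.5400×10^7/(π×49.50) = 5.227×10^6 mm³.
d = 173.5 mm.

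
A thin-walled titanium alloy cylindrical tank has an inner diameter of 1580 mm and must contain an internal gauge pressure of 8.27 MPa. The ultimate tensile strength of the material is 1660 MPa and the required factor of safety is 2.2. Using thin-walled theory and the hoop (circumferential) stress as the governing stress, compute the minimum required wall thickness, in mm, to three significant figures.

σ_allow = 1660/2.2 = 754.5 MPa.
Hoop stress σ_h = pD/(2t), so t = pD/(2σ_allow) = 8.27×1580/(2×754.5) = 8.659 mm.

t = 8.66 mm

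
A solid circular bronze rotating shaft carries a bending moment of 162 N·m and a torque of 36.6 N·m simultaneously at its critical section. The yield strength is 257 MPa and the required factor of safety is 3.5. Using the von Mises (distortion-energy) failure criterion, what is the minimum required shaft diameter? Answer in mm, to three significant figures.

σ_allow = σ_y/n = 257/3.5 = 73.43 MPa.
For a solid shaft σ_b = 32M/(πd³) and τ = 16T/(πd³), so the von Mises stress is σ' = (16/πd³)·√(4M²+3T²).
√(4M²+3T²) = √(4×(162000)² + 3×(36600)²) = 330100 N·mm.
d³ = 16×330100/(π×73.43) = 22900 mm³.
d = 28.40 mm.

d = 28.4 mm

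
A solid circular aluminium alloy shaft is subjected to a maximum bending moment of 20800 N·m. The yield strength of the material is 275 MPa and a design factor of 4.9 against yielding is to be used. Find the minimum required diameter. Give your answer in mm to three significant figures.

σ_allow = 275/4.9 = 56.12 MPa.
For a solid circular section σ = 32M/(πd³), so d³ = 32M/(π σ_allow) = 32×2.0800×10^7/(π×56.12) = 3.775×10^6 mm³.
d = 155.7 mm.

d = 156 mm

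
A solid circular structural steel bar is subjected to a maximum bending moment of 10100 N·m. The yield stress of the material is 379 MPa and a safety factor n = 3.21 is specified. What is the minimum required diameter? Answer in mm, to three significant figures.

σ_allow = 379/3.21 = 118.1 MPa.
For a solid circular section σ = 32M/(πd³), so d³ = 32M/(π σ_allow) = 32×1.0100×10^7/(π×118.1) = 871300 mm³.
d = 95.51 mm.

d = 95.5 mm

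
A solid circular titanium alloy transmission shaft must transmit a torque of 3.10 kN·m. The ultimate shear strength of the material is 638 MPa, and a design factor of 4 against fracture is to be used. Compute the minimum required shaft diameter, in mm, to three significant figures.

d = 46.3 mm

Allowable shear stress τ_allow = 638/4 = 159.5 MPa.
For a solid shaft τ = 16T/(πd³), so d³ = 16T/(π τ_allow) = 16×3100000/(π×159.5) = 98990 mm³.
d = (98990)^(1/3) = 46.26 mm.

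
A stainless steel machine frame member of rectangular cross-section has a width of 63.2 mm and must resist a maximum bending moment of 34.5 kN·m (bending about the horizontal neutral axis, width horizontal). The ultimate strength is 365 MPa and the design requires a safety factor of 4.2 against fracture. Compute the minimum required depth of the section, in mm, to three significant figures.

σ_allow = 365/4.2 = 86.90 MPa.
For a rectangular section σ = 6M/(bh²), so h² = 6M/(b σ_allow) = 6×3.4500×10^7/(63.2×86.90) = 37690 mm².
h = 194.1 mm.

h = 194 mm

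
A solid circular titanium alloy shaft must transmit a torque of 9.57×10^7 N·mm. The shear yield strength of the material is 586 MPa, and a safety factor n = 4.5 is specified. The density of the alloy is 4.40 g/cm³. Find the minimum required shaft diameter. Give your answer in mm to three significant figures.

d = 155 mm

Allowable shear stress τ_allow = 586/4.5 = 130.2 MPa.
For a solid shaft τ = 16T/(πd³), so d³ = 16T/(π τ_allow) = 16×9.5700×10^7/(π×130.2) = 3.743×10^6 mm³.
d = (3.743×10^6)^(1/3) = 155.3 mm.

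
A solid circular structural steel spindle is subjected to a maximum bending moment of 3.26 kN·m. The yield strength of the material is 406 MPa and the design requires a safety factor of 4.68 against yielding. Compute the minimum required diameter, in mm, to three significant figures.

σ_allow = 406/4.68 = 86.75 MPa.
For a solid circular section σ = 32M/(πd³), so d³ = 32M/(π σ_allow) = 32×3260000/(π×86.75) = 382800 mm³.
d = 72.61 mm.

d = 72.6 mm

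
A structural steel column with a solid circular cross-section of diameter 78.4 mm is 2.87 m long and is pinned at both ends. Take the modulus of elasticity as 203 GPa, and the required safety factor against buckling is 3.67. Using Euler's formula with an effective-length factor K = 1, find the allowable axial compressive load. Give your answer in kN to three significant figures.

P_allow = 123 kN

I = πd⁴/64 = π×78.4⁴/64 = 1.855×10^6 mm⁴.
Effective length L_e = KL = 1×2.87 m = 2870 mm.
Euler critical load P_cr = π²EI/L_e² = π²×203000×1.855×10^6/2870² = 451100 N.
P_allow = P_cr/n = 451100/3.67 = 122900 N.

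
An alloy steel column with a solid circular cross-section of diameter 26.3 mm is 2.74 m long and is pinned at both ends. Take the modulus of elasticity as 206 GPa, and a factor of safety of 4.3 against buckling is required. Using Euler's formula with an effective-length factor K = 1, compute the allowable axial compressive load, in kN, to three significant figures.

P_allow = 1.48 kN

I = πd⁴/64 = π×26.3⁴/64 = 23490 mm⁴.
Effective length L_e = KL = 1×2.74 m = 2740 mm.
Euler critical load P_cr = π²EI/L_e² = π²×206000×23490/2740² = 6360 N.
P_allow = P_cr/n = 6360/4.3 = 1479 N.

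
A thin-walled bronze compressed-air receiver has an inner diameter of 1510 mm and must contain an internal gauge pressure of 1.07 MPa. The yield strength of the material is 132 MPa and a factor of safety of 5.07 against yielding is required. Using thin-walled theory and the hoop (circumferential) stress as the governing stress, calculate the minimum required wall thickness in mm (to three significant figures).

t = 31.0 mm

σ_allow = 132/5.07 = 26.04 MPa.
Hoop stress σ_h = pD/(2t), so t = pD/(2σ_allow) = 1.07×1510/(2×26.04) = 31.03 mm.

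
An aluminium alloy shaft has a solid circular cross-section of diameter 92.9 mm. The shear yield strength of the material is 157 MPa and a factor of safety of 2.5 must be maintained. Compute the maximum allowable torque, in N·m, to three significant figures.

T_allow = 9890 N·m

τ_allow = 157/2.5 = 62.80 MPa.
For a solid shaft T_allow = τ_allow·πd³/16; πd³/16 = π×92.9³/16 = 157400 mm³.
T_allow = 62.80×157400 = 9.886×10^6 N·mm = 9886 N·m.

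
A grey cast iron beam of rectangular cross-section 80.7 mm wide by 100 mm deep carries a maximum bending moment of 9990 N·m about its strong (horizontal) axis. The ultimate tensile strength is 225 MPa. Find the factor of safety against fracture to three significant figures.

n = 3.03

Section modulus S = bh²/6 = 80.7×100²/6 = 134500 mm³.
σ = M/S = 9990000/134500 = 74.28 MPa.
n = 225/74.28 = 3.029.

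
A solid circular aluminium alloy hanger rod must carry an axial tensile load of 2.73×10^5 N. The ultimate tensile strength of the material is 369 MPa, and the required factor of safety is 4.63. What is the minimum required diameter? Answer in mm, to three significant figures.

d = 66.0 mm

Allowable stress σ_allow = 369/4.63 = 79.70 MPa.
Required area A = F/σ_allow = 273000/79.70 = 3425 mm².
A = πd²/4 → d = √(4A/π) = 66.04 mm.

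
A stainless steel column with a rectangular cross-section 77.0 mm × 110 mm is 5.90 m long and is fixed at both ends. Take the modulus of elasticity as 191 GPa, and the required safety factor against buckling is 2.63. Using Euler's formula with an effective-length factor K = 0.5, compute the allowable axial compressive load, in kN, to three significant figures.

P_allow = 345 kN

Buckling occurs about the weak axis: I_min = h·b³/12 = 110×77.0³/12 = 4.185×10^6 mm⁴ (b = 77.0 mm is the smaller dimension).
Effective length L_e = KL = 0.5×5.90 m = 2950 mm.
Euler critical load P_cr = π²EI/L_e² = π²×191000×4.185×10^6/2950² = 906500 N.
P_allow = P_cr/n = 906500/2.63 = 344700 N.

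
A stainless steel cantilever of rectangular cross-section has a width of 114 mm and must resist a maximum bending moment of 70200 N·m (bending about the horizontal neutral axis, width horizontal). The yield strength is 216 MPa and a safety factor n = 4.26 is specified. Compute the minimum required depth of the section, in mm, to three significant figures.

h = 270 mm

σ_allow = 216/4.26 = 50.70 MPa.
For a rectangular section σ = 6M/(bh²), so h² = 6M/(b σ_allow) = 6×7.0200×10^7/(114×50.70) = 72870 mm².
h = 269.9 mm.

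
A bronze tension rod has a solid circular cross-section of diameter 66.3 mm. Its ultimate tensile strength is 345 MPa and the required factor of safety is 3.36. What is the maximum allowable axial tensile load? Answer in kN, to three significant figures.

σ_allow = 345/3.36 = 102.7 MPa.
A = πd²/4 = π×66.3²/4 = 3452 mm².
F_allow = σ_allow × A = 102.7×3452 = 354500 N.

F_allow = 354 kN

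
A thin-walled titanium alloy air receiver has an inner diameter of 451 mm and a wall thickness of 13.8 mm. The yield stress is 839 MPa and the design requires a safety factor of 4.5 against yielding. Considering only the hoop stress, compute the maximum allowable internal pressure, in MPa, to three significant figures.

p_allow = 11.4 MPa

σ_allow = 839/4.5 = 186.4 MPa.
σ_h = pD/(2t) → p_allow = 2σ_allow t/D = 2×186.4×13.8/451 = 11.41 MPa.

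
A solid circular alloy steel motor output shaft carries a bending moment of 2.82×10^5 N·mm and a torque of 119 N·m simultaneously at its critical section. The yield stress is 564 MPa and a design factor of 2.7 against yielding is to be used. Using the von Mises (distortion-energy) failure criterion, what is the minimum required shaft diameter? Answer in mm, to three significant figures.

d = 24.5 mm

σ_allow = σ_y/n = 564/2.7 = 208.9 MPa.
For a solid shaft σ_b = 32M/(πd³) and τ = 16T/(πd³), so the von Mises stress is σ' = (16/πd³)·√(4M²+3T²).
√(4M²+3T²) = √(4×(282000)² + 3×(119000)²) = 600500 N·mm.
d³ = 16×600500/(π×208.9) = 14640 mm³.
d = 24.46 mm.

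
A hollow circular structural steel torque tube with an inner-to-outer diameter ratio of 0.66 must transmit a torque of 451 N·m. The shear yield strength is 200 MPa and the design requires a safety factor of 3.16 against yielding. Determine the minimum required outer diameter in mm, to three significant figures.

τ_allow = 200/3.16 = 63.29 MPa.
For a hollow shaft τ = 16T/[πd_o³(1−k⁴)] with k = 0.66, so 1−k⁴ = 0.8103.
d_o³ = 16T/[π τ_allow (1−k⁴)] = 16×451000/(π×63.29×0.8103) = 44790 mm³.
d_o = 35.51 mm.

d_o = 35.5 mm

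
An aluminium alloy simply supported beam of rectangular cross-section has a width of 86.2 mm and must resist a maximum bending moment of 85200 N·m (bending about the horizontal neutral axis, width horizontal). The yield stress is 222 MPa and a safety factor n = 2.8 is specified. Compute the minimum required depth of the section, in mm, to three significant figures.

h = 273 mm

σ_allow = 222/2.8 = 79.29 MPa.
For a rectangular section σ = 6M/(bh²), so h² = 6M/(b σ_allow) = 6×8.5200×10^7/(86.2×79.29) = 74800 mm².
h = 273.5 mm.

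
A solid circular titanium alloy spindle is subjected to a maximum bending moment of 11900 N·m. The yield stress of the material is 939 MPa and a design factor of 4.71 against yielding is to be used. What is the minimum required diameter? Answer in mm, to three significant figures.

σ_allow = 939/4.71 = 199.4 MPa.
For a solid circular section σ = 32M/(πd³), so d³ = 32M/(π σ_allow) = 32×1.1900×10^7/(π×199.4) = 608000 mm³.
d = 84.72 mm.

d = 84.7 mm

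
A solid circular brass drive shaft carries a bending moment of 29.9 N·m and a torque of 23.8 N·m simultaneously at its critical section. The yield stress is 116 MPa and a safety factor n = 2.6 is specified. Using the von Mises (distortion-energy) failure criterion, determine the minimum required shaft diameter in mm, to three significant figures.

d = 20.2 mm

σ_allow = σ_y/n = 116/2.6 = 44.62 MPa.
For a solid shaft σ_b = 32M/(πd³) and τ = 16T/(πd³), so the von Mises stress is σ' = (16/πd³)·√(4M²+3T²).
√(4M²+3T²) = √(4×(29900)² + 3×(23800)²) = 72630 N·mm.
d³ = 16×72630/(π×44.62) = 8291 mm³.
d = 20.24 mm.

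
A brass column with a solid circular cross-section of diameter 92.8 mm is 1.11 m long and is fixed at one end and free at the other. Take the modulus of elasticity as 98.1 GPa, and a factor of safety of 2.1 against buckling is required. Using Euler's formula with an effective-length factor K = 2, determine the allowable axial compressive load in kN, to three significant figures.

P_allow = 341 kN

I = πd⁴/64 = π×92.8⁴/64 = 3.641×10^6 mm⁴.
Effective length L_e = KL = 2×1.11 m = 2220 mm.
Euler critical load P_cr = π²EI/L_e² = π²×98100×3.641×10^6/2220² = 715200 N.
P_allow = P_cr/n = 715200/2.1 = 340600 N.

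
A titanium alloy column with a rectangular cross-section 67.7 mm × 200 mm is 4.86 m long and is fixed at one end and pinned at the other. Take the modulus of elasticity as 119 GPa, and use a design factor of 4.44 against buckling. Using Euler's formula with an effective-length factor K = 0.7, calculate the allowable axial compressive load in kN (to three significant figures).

Buckling occurs about the weak axis: I_min = h·b³/12 = 200×67.7³/12 = 5.171×10^6 mm⁴ (b = 67.7 mm is the smaller dimension).
Effective length L_e = KL = 0.7×4.86 m = 3402 mm.
Euler critical load P_cr = π²EI/L_e² = π²×119000×5.171×10^6/3402² = 524800 N.
P_allow = P_cr/n = 524800/4.44 = 118200 N.

P_allow = 118 kN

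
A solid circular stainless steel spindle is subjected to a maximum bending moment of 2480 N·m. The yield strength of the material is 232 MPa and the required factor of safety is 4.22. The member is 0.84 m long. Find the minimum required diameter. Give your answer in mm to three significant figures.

d = 77.2 mm

σ_allow = 232/4.22 = 54.98 MPa.
For a solid circular section σ = 32M/(πd³), so d³ = 32M/(π σ_allow) = 32×2480000/(π×54.98) = 459500 mm³.
d = 77.17 mm.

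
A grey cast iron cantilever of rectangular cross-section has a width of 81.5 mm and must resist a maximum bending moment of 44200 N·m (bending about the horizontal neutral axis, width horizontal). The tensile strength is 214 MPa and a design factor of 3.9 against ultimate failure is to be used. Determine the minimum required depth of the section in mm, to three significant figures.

σ_allow = 214/3.9 = 54.87 MPa.
For a rectangular section σ = 6M/(bh²), so h² = 6M/(b σ_allow) = 6×4.4200×10^7/(81.5×54.87) = 59300 mm².
h = 243.5 mm.

h = 244 mm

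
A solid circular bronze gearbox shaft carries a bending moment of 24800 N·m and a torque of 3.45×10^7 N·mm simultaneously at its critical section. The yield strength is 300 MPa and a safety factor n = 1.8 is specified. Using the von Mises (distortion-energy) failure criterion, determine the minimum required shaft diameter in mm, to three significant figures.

σ_allow = σ_y/n = 300/1.8 = 166.7 MPa.
For a solid shaft σ_b = 32M/(πd³) and τ = 16T/(πd³), so the von Mises stress is σ' = (16/πd³)·√(4M²+3T²).
√(4M²+3T²) = √(4×(2.480×10^7)² + 3×(3.450×10^7)²) = 7.766×10^7 N·mm.
d³ = 16×7.766×10^7/(π×166.7) = 2.373×10^6 mm³.
d = 133.4 mm.

d = 133 mm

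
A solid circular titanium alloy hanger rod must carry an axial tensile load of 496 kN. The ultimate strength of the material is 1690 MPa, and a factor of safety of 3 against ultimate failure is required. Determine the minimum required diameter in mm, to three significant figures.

d = 33.5 mm

Allowable stress σ_allow = 1690/3 = 563.3 MPa.
Required area A = F/σ_allow = 496000/563.3 = 880.5 mm².
A = πd²/4 → d = √(4A/π) = 33.48 mm.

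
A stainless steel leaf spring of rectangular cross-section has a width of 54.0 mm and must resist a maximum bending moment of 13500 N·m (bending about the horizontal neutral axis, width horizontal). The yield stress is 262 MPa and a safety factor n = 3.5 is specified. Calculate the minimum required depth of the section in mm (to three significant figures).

h = 142 mm

σ_allow = 262/3.5 = 74.86 MPa.
For a rectangular section σ = 6M/(bh²), so h² = 6M/(b σ_allow) = 6×1.3500×10^7/(54.0×74.86) = 20040 mm².
h = 141.6 mm.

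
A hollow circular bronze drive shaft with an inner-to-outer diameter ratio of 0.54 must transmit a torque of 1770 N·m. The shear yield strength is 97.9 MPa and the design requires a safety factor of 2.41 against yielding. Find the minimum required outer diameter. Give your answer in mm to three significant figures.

τ_allow = 97.9/2.41 = 40.62 MPa.
For a hollow shaft τ = 16T/[πd_o³(1−k⁴)] with k = 0.54, so 1−k⁴ = 0.9150.
d_o³ = 16T/[π τ_allow (1−k⁴)] = 16×1770000/(π×40.62×0.9150) = 242500 mm³.
d_o = 62.36 mm.

d_o = 62.4 mm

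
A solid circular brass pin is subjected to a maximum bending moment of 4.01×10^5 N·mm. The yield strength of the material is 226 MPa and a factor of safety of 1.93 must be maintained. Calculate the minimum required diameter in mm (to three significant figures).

σ_allow = 226/1.93 = 117.1 MPa.
For a solid circular section σ = 32M/(πd³), so d³ = 32M/(π σ_allow) = 32×401000/(π×117.1) = 34880 mm³.
d = 32.67 mm.

d = 32.7 mm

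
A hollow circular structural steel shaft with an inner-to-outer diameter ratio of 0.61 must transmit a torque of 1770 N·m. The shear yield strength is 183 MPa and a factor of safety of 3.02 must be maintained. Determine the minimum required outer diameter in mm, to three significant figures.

d_o = 55.7 mm

τ_allow = 183/3.02 = 60.60 MPa.
For a hollow shaft τ = 16T/[πd_o³(1−k⁴)] with k = 0.61, so 1−k⁴ = 0.8615.
d_o³ = 16T/[π τ_allow (1−k⁴)] = 16×1770000/(π×60.60×0.8615) = 172700 mm³.
d_o = 55.69 mm.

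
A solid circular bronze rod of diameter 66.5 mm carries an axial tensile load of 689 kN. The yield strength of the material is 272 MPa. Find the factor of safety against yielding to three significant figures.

n = 1.37

A = πd²/4 = 3473 mm².
σ = F/A = 689000/3473 = 198.4 MPa.
n = 272/198.4 = 1.371.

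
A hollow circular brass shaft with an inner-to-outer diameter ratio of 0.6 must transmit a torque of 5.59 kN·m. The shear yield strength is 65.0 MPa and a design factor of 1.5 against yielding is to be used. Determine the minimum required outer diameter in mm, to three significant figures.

d_o = 91.1 mm

τ_allow = 65.0/1.5 = 43.33 MPa.
For a hollow shaft τ = 16T/[πd_o³(1−k⁴)] with k = 0.6, so 1−k⁴ = 0.8704.
d_o³ = 16T/[π τ_allow (1−k⁴)] = 16×5590000/(π×43.33×0.8704) = 754800 mm³.
d_o = 91.05 mm.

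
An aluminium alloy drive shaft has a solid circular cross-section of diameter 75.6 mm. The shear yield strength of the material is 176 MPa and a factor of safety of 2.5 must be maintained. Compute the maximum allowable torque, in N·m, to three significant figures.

τ_allow = 176/2.5 = 70.40 MPa.
For a solid shaft T_allow = τ_allow·πd³/16; πd³/16 = π×75.6³/16 = 84840 mm³.
T_allow = 70.40×84840 = 5.973×10^6 N·mm = 5973 N·m.

T_allow = 5970 N·m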